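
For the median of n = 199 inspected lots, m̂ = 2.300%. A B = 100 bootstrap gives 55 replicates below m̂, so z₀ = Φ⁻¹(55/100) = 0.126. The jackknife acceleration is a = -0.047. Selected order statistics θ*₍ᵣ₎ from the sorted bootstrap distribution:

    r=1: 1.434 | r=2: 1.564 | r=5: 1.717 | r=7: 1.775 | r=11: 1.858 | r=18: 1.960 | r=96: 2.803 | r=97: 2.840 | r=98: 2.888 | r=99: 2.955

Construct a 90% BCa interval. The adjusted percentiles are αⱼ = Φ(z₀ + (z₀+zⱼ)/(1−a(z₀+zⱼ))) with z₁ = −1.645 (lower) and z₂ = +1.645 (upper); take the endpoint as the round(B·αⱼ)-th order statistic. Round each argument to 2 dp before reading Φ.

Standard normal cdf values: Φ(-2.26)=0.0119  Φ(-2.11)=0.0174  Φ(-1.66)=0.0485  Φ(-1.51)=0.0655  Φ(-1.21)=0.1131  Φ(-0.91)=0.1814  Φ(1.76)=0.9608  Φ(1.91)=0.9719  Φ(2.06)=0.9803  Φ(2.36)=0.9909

(1.775, 2.803)

Lower: z₀ + z₁ = 0.126 + (-1.645) = -1.519; 1 − a(z₀+z₁) = 1 − (-0.047)(-1.519) = 0.9286; argument = 0.126 + (-1.519)/0.9286 = -1.5098 → -1.51.
α₁ = Φ(-1.51) = 0.0655; rank = round(100 × 0.0655) = 7; θ*₍7₎ = 1.775.
Upper: z₀ + z₂ = 1.771; 1 − a(z₀+z₂) = 1.0832; argument = 1.7609 → 1.76; α₂ = 0.9608; rank = 96; θ*₍96₎ = 2.803.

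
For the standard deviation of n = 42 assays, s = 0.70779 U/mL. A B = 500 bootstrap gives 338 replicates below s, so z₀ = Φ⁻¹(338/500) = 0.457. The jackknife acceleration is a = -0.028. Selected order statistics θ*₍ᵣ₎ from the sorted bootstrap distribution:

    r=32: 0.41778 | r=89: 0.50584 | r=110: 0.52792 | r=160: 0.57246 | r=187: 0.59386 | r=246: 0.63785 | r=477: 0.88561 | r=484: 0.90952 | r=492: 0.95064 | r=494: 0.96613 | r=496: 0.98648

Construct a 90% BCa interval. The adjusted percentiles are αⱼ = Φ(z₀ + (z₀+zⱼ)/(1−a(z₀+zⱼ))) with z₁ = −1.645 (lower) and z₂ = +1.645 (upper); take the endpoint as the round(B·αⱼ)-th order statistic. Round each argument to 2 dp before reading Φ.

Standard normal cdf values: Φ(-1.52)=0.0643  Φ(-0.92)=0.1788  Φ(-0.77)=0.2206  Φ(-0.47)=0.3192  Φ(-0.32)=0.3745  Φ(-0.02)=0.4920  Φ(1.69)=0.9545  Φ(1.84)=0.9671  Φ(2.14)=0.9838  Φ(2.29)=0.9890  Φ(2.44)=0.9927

(0.52792, 0.98648)

Lower: z₀ + z₁ = 0.457 + (-1.645) = -1.188; 1 − a(z₀+z₁) = 1 − (-0.028)(-1.188) = 0.9667; argument = 0.457 + (-1.188)/0.9667 = -0.7719 → -0.77.
α₁ = Φ(-0.77) = 0.2206; rank = round(500 × 0.2206) = 110; θ*₍110₎ = 0.52792.
Upper: z₀ + z₂ = 2.102; 1 − a(z₀+z₂) = 1.0589; argument = 2.4422 → 2.44; α₂ = 0.9927; rank = 496; θ*₍496₎ = 0.98648.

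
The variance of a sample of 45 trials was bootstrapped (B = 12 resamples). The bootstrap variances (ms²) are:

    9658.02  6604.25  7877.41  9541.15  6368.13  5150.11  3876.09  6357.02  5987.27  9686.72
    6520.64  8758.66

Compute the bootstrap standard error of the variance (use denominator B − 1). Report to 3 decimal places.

SE* = 1895.812

Bootstrap SE is the standard deviation of the 12 replicate variances.
Mean of replicates: (9658.02 + 6604.25 + 7877.41 + 9541.15 + 6368.13 + 5150.11 + 3876.09 + 6357.02 + 5987.27 + 9686.72 + 6520.64 + 8758.66) / 12 = 86385.4700 / 12 = 7198.7892
Sum of squared deviations: (+2459.2308)² + (−594.5392)² + (+678.6208)² + (+2342.3608)² + (−830.6592)² + (−2048.6792)² + (−3322.6992)² + (−841.7692)² + (−1211.5192)² + (+2487.9308)² + (−678.1492)² + (+1559.8708)² = 39535121.5141
Variance = 39535121.5141 / 11 = 3594101.9558
SE* = √3594101.9558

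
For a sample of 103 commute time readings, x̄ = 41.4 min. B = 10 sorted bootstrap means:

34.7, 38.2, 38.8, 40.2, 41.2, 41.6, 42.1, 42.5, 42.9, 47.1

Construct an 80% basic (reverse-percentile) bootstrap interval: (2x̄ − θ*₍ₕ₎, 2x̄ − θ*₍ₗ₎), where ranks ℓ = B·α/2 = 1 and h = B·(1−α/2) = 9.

(39.9, 48.1)

Percentile endpoints at ranks 1 and 9: θ*₍1₎ = 34.7, θ*₍9₎ = 42.9.
Basic interval reflects these around x̄:
  lower = 2 × 41.4 − 42.9 = 39.9
  upper = 2 × 41.4 − 34.7 = 48.1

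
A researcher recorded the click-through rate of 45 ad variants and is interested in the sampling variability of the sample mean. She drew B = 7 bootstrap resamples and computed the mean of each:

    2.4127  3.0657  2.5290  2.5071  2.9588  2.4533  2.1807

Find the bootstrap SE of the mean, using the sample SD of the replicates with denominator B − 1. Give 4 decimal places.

SE* = 0.3137

Bootstrap SE is the standard deviation of the 7 replicate means.
Mean of replicates: (2.4127 + 3.0657 + 2.5290 + 2.5071 + 2.9588 + 2.4533 + 2.1807) / 7 = 18.10730 / 7 = 2.58676
Sum of squared deviations: (−0.17406)² + (+0.47894)² + (−0.05776)² + (−0.07966)² + (+0.37204)² + (−0.13346)² + (−0.40606)² = 0.59047
Variance = 0.59047 / 6 = 0.09841
SE* = √0.09841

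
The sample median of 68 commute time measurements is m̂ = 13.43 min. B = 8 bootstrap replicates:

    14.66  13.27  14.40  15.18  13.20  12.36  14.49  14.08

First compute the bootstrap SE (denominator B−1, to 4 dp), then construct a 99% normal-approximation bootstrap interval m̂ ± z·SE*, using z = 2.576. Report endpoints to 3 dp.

(11.029, 15.831)

Mean of replicates = 13.9550; sum of squared deviations = 6.0808; SE* = √(6.0808/7) = 0.9320
Margin = 2.576 × 0.9320 = 2.4008
Interval: 13.43 ± 2.4008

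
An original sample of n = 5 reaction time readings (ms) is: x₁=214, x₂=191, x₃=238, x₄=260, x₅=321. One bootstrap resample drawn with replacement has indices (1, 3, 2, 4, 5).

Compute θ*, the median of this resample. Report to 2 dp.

θ* = 238.00

Resample values: 214, 238, 191, 260, 321.
Sorted: 191, 214, 238, 260, 321
Median = middle value = 238.00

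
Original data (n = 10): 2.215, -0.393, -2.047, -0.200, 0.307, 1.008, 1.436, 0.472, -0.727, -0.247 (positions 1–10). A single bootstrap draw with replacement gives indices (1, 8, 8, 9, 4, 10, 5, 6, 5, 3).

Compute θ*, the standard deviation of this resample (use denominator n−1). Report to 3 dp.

θ* = 1.112

Resample values: 2.215, 0.472, 0.472, -0.727, -0.200, -0.247, 0.307, 1.008, 0.307, -2.047.
Mean = 0.1560; sum of squared deviations = 11.1327
s² = 11.1327 / 9 = 1.2370
s = √1.2370 = 1.112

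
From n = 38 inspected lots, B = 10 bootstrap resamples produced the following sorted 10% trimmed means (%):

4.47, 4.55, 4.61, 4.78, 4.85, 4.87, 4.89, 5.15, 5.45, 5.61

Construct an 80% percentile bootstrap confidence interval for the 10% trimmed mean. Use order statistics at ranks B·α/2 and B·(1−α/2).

α = 0.20; lower rank = 10 × 0.100 = 1; upper rank = 10 × 0.900 = 9.
The 1st smallest replicate is 4.47; the 9th is 5.45.

(4.47, 5.45)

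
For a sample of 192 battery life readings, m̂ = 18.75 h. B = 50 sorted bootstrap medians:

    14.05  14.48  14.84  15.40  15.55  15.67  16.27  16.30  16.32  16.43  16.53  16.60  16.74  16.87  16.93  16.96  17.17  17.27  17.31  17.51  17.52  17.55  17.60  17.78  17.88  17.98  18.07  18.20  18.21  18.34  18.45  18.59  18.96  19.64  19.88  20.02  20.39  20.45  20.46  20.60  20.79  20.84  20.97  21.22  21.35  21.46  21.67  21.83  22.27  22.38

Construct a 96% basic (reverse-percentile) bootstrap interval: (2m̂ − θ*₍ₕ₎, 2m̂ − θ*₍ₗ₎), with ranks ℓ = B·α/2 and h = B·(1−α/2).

(15.23, 23.45)

Percentile endpoints at ranks 1 and 49: θ*₍1₎ = 14.05, θ*₍49₎ = 22.27.
Basic interval reflects these around m̂:
  lower = 2 × 18.75 − 22.27 = 15.23
  upper = 2 × 18.75 − 14.05 = 23.45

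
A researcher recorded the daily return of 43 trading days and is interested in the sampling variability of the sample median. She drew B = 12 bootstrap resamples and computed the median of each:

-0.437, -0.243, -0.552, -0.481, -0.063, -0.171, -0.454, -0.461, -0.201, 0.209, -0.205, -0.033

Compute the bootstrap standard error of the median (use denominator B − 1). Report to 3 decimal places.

Bootstrap SE is the standard deviation of the 12 replicate medians.
Mean of replicates: ((-0.437) + (-0.243) + (-0.552) + (-0.481) + (-0.063) + (-0.171) + (-0.454) + (-0.461) + (-0.201) + 0.209 + (-0.205) + (-0.033)) / 12 = -3.0920 / 12 = -0.2577
Sum of squared deviations: (−0.1793)² + (+0.0147)² + (−0.2943)² + (−0.2233)² + (+0.1947)² + (+0.0867)² + (−0.1963)² + (−0.2033)² + (+0.0567)² + (+0.4667)² + (+0.0527)² + (+0.2247)² = 0.5684
Variance = 0.5684 / 11 = 0.0517
SE* = √0.0517

SE* = 0.227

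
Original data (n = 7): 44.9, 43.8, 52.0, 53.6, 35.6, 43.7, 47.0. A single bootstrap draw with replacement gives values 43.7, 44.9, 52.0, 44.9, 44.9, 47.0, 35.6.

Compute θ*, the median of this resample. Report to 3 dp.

θ* = 44.900

Sorted: 35.6, 43.7, 44.9, 44.9, 44.9, 47.0, 52.0
Median = middle value = 44.900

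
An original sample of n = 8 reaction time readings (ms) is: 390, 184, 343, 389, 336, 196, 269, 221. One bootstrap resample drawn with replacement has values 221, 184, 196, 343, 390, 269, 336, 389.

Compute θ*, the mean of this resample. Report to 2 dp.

θ* = 291.00

Mean = (221 + 184 + 196 + 343 + 390 + 269 + 336 + 389) / 8 = 2328.0 / 8 = 291.00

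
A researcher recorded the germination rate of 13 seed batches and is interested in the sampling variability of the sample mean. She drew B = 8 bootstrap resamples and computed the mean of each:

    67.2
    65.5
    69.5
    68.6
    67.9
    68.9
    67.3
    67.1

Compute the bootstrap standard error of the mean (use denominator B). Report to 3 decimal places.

Bootstrap SE is the standard deviation of the 8 replicate means.
Mean of replicates: (67.2 + 65.5 + 69.5 + 68.6 + 67.9 + 68.9 + 67.3 + 67.1) / 8 = 542.0000 / 8 = 67.7500
Sum of squared deviations: (−0.5500)² + (−2.2500)² + (+1.7500)² + (+0.8500)² + (+0.1500)² + (+1.1500)² + (−0.4500)² + (−0.6500)² = 11.1200
Variance = 11.1200 / 8 = 1.3900
SE* = √1.3900

SE* = 1.179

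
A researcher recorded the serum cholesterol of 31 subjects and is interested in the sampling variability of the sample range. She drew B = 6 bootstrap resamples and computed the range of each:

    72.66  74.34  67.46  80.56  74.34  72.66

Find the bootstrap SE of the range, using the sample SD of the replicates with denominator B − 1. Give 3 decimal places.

Bootstrap SE is the standard deviation of the 6 replicate ranges.
Mean of replicates: (72.66 + 74.34 + 67.46 + 80.56 + 74.34 + 72.66) / 6 = 442.0200 / 6 = 73.6700
Sum of squared deviations: (−1.0100)² + (+0.6700)² + (−6.2100)² + (+6.8900)² + (+0.6700)² + (−1.0100)² = 88.9742
Variance = 88.9742 / 5 = 17.7948
SE* = √17.7948

SE* = 4.218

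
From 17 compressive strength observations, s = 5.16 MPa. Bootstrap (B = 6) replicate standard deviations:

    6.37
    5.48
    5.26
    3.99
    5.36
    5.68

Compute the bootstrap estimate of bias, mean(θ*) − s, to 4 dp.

bias = +0.1967

mean(θ*) = (6.37 + 5.48 + 5.26 + 3.99 + 5.36 + 5.68) / 6 = 5.35667
bias = 5.35667 − 5.16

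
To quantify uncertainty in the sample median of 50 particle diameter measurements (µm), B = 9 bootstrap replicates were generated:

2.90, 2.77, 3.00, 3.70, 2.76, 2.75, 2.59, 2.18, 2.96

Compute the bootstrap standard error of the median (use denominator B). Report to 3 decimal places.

SE* = 0.380

Bootstrap SE is the standard deviation of the 9 replicate medians.
Mean of replicates: (2.90 + 2.77 + 3.00 + 3.70 + 2.76 + 2.75 + 2.59 + 2.18 + 2.96) / 9 = 25.6100 / 9 = 2.8456
Sum of squared deviations: (+0.0544)² + (−0.0756)² + (+0.1544)² + (+0.8544)² + (−0.0856)² + (−0.0956)² + (−0.2556)² + (−0.6656)² + (+0.1144)² = 1.3004
Variance = 1.3004 / 9 = 0.1445
SE* = √0.1445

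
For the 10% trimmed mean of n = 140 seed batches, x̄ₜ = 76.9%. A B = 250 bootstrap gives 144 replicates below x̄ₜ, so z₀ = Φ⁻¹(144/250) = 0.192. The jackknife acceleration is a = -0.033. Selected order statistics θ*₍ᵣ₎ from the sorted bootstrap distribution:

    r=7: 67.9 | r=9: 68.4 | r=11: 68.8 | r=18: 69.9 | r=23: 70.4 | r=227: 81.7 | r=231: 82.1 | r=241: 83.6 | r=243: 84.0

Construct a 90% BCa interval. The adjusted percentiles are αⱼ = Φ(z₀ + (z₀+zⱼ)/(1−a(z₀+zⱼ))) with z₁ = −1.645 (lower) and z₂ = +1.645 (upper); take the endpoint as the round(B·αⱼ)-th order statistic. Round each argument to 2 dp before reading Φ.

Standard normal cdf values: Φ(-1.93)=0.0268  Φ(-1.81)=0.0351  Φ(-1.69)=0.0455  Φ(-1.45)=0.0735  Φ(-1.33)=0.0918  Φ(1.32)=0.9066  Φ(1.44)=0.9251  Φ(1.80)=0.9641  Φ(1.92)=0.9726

Lower: z₀ + z₁ = 0.192 + (-1.645) = -1.453; 1 − a(z₀+z₁) = 1 − (-0.033)(-1.453) = 0.9521; argument = 0.192 + (-1.453)/0.9521 = -1.3342 → -1.33.
α₁ = Φ(-1.33) = 0.0918; rank = round(250 × 0.0918) = 23; θ*₍23₎ = 70.4.
Upper: z₀ + z₂ = 1.837; 1 − a(z₀+z₂) = 1.0606; argument = 1.9240 → 1.92; α₂ = 0.9726; rank = 243; θ*₍243₎ = 84.0.

(70.4, 84.0)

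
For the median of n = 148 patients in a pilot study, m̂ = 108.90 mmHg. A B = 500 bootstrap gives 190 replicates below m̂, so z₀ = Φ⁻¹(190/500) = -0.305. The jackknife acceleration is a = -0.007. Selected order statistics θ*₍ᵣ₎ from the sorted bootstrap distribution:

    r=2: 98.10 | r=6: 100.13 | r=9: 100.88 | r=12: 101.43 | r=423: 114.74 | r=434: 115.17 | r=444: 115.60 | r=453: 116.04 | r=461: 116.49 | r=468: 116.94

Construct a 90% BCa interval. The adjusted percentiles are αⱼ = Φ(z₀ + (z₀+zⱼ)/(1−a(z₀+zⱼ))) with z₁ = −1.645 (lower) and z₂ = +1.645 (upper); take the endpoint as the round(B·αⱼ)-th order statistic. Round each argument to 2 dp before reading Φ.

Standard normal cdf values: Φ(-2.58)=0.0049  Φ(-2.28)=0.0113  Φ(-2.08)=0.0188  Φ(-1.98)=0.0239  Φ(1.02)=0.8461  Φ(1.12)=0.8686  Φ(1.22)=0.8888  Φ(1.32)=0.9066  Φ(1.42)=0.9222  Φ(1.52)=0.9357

Lower: z₀ + z₁ = -0.305 + (-1.645) = -1.950; 1 − a(z₀+z₁) = 1 − (-0.007)(-1.950) = 0.9863; argument = -0.305 + (-1.950)/0.9863 = -2.2820 → -2.28.
α₁ = Φ(-2.28) = 0.0113; rank = round(500 × 0.0113) = 6; θ*₍6₎ = 100.13.
Upper: z₀ + z₂ = 1.340; 1 − a(z₀+z₂) = 1.0094; argument = 1.0225 → 1.02; α₂ = 0.8461; rank = 423; θ*₍423₎ = 114.74.

(100.13, 114.74)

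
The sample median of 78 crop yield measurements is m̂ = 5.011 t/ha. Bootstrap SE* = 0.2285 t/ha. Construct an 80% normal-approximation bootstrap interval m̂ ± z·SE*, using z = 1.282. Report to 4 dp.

(4.7181, 5.3039)

Margin = 1.282 × 0.2285 = 0.29294
Interval: 5.011 ± 0.29294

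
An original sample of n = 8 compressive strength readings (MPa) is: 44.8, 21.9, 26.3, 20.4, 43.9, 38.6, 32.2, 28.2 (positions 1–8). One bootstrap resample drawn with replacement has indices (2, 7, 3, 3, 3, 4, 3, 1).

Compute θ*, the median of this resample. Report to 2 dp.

θ* = 26.30

Resample values: 21.9, 32.2, 26.3, 26.3, 26.3, 20.4, 26.3, 44.8.
Sorted: 20.4, 21.9, 26.3, 26.3, 26.3, 26.3, 32.2, 44.8
Median = average of the two middle values = 26.30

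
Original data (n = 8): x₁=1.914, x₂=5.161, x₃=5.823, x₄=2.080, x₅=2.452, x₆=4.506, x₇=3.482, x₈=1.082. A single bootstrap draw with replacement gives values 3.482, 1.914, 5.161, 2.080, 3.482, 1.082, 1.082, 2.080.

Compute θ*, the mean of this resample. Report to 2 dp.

θ* = 2.55

Mean = (3.482 + 1.914 + 5.161 + 2.080 + 3.482 + 1.082 + 1.082 + 2.080) / 8 = 20.3630 / 8 = 2.55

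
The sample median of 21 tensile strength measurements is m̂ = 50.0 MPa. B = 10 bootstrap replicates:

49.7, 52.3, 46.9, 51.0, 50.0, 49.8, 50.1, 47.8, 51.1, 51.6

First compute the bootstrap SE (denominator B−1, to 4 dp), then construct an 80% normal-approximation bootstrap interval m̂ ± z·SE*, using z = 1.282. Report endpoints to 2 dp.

Mean of replicates = 50.0300; sum of squared deviations = 24.6410; SE* = √(24.6410/9) = 1.6547
Margin = 1.282 × 1.6547 = 2.121
Interval: 50.0 ± 2.121

(47.88, 52.12)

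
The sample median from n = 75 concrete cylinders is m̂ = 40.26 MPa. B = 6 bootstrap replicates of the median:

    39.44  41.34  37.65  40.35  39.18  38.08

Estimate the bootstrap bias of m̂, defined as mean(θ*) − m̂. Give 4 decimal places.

mean(θ*) = (39.44 + 41.34 + 37.65 + 40.35 + 39.18 + 38.08) / 6 = 39.34000
bias = 39.34000 − 40.26

bias = −0.9200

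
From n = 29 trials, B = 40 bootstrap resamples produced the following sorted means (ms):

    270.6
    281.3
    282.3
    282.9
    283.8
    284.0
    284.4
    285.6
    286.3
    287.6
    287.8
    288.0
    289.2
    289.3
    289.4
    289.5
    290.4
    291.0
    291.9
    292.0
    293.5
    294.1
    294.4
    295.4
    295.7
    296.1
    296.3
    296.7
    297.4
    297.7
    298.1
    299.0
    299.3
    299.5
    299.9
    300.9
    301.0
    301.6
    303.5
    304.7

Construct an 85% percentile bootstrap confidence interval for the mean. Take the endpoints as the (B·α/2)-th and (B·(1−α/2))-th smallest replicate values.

(282.3, 301.0)

α = 0.15; lower rank = 40 × 0.075 = 3; upper rank = 40 × 0.925 = 37.
The 3rd smallest replicate is 282.3; the 37th is 301.0.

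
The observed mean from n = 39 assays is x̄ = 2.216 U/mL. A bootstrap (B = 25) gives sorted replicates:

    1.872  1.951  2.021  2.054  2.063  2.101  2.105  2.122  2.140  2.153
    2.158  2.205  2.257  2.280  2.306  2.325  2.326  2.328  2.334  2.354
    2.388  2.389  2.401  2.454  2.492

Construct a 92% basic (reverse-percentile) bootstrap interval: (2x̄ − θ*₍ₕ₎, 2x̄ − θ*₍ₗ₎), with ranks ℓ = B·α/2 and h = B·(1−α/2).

Percentile endpoints at ranks 1 and 24: θ*₍1₎ = 1.872, θ*₍24₎ = 2.454.
Basic interval reflects these around x̄:
  lower = 2 × 2.216 − 2.454 = 1.978
  upper = 2 × 2.216 − 1.872 = 2.560

(1.978, 2.560)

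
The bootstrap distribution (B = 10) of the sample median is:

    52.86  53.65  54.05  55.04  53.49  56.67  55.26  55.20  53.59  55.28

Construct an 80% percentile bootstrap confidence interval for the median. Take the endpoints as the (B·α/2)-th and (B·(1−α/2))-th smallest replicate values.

(52.86, 55.28)

Sorted replicates: 52.86, 53.49, 53.59, 53.65, 54.05, 55.04, 55.20, 55.26, 55.28, 56.67
α = 0.20; lower rank = 10 × 0.100 = 1; upper rank = 10 × 0.900 = 9.
The 1st smallest replicate is 52.86; the 9th is 55.28.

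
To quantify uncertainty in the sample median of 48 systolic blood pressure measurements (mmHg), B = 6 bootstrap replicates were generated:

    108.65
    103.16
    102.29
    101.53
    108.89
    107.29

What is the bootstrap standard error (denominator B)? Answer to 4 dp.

Bootstrap SE is the standard deviation of the 6 replicate medians.
Mean of replicates: (108.65 + 103.16 + 102.29 + 101.53 + 108.89 + 107.29) / 6 = 631.81000 / 6 = 105.30167
Sum of squared deviations: (+3.34833)² + (−2.14167)² + (−3.01167)² + (−3.77167)² + (+3.58833)² + (+1.98833)² = 55.92328
Variance = 55.92328 / 6 = 9.32055
SE* = √9.32055

SE* = 3.0530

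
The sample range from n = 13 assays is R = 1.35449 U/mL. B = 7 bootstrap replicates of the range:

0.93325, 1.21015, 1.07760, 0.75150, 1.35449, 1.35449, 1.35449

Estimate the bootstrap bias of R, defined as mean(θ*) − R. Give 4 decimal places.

bias = −0.2065

mean(θ*) = (0.93325 + 1.21015 + 1.07760 + 0.75150 + 1.35449 + 1.35449 + 1.35449) / 7 = 1.14800
bias = 1.14800 − 1.35449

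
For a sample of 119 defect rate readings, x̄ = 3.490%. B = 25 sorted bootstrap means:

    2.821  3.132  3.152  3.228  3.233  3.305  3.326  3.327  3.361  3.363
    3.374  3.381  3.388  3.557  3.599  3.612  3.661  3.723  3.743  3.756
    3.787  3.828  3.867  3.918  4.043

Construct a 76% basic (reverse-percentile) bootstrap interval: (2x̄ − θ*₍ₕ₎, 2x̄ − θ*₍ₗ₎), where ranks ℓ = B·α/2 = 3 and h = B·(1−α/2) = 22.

(3.152, 3.828)

Percentile endpoints at ranks 3 and 22: θ*₍3₎ = 3.152, θ*₍22₎ = 3.828.
Basic interval reflects these around x̄:
  lower = 2 × 3.490 − 3.828 = 3.152
  upper = 2 × 3.490 − 3.152 = 3.828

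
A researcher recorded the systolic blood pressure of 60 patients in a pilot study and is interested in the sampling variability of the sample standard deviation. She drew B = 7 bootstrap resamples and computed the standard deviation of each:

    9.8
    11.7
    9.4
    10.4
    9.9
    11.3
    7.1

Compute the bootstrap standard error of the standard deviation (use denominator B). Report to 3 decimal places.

Bootstrap SE is the standard deviation of the 7 replicate standard deviations.
Mean of replicates: (9.8 + 11.7 + 9.4 + 10.4 + 9.9 + 11.3 + 7.1) / 7 = 69.6000 / 7 = 9.9429
Sum of squared deviations: (−0.1429)² + (+1.7571)² + (−0.5429)² + (+0.4571)² + (−0.0429)² + (+1.3571)² + (−2.8429)² = 13.5371
Variance = 13.5371 / 7 = 1.9339
SE* = √1.9339

SE* = 1.391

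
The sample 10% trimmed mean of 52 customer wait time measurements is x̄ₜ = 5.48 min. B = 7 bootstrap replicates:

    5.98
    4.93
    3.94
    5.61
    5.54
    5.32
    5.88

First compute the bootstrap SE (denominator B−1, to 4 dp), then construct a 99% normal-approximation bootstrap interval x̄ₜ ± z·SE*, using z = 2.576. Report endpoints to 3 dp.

Mean of replicates = 5.3143; sum of squared deviations = 2.9380; SE* = √(2.9380/6) = 0.6998
Margin = 2.576 × 0.6998 = 1.8027
Interval: 5.48 ± 1.8027

(3.677, 7.283)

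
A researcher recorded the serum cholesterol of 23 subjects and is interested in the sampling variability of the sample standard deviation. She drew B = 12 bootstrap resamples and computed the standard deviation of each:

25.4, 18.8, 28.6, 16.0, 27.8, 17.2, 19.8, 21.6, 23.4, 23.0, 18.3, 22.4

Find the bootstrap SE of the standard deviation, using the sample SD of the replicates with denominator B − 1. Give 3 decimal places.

Bootstrap SE is the standard deviation of the 12 replicate standard deviations.
Mean of replicates: (25.4 + 18.8 + 28.6 + 16.0 + 27.8 + 17.2 + 19.8 + 21.6 + 23.4 + 23.0 + 18.3 + 22.4) / 12 = 262.3000 / 12 = 21.8583
Sum of squared deviations: (+3.5417)² + (−3.0583)² + (+6.7417)² + (−5.8583)² + (+5.9417)² + (−4.6583)² + (−2.0583)² + (−0.2583)² + (+1.5417)² + (+1.1417)² + (−3.5583)² + (+0.5417)² = 179.6092
Variance = 179.6092 / 11 = 16.3281
SE* = √16.3281

SE* = 4.041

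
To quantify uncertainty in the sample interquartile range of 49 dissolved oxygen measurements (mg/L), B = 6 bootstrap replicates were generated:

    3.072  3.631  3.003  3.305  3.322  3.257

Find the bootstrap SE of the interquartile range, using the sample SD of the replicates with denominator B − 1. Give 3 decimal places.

Bootstrap SE is the standard deviation of the 6 replicate interquartile ranges.
Mean of replicates: (3.072 + 3.631 + 3.003 + 3.305 + 3.322 + 3.257) / 6 = 19.5900 / 6 = 3.2650
Sum of squared deviations: (−0.1930)² + (+0.3660)² + (−0.2620)² + (+0.0400)² + (+0.0570)² + (−0.0080)² = 0.2448
Variance = 0.2448 / 5 = 0.0490
SE* = √0.0490

SE* = 0.221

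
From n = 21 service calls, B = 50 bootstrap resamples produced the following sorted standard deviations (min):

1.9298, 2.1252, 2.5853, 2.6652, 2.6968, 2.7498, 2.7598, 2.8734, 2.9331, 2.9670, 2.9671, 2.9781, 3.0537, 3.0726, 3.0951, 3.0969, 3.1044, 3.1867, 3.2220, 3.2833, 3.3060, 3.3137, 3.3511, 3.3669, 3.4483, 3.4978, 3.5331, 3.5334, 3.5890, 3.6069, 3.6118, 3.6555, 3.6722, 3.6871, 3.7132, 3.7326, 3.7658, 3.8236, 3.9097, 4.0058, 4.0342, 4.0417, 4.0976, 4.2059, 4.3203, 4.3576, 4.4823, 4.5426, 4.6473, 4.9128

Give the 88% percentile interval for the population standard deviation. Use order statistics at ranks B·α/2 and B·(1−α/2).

(2.5853, 4.4823)

α = 0.12; lower rank = 50 × 0.060 = 3; upper rank = 50 × 0.940 = 47.
The 3rd smallest replicate is 2.5853; the 47th is 4.4823.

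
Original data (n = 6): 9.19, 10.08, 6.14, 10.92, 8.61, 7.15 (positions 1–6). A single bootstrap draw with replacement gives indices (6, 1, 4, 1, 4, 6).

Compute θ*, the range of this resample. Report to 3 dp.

Resample values: 7.15, 9.19, 10.92, 9.19, 10.92, 7.15.
Range = 10.92 − 7.15 = 3.770

θ* = 3.770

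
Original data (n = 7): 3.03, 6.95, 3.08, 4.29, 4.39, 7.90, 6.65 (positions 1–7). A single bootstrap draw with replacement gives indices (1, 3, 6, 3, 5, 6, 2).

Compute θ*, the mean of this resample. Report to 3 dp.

Resample values: 3.03, 3.08, 7.90, 3.08, 4.39, 7.90, 6.95.
Mean = (3.03 + 3.08 + 7.90 + 3.08 + 4.39 + 7.90 + 6.95) / 7 = 36.330 / 7 = 5.190

θ* = 5.190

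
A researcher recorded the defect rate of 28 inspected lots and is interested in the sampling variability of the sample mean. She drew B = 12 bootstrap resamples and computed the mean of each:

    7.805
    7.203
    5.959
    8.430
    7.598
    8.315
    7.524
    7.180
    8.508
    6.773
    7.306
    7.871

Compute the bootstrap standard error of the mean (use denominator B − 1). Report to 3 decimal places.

SE* = 0.732

Bootstrap SE is the standard deviation of the 12 replicate means.
Mean of replicates: (7.805 + 7.203 + 5.959 + 8.430 + 7.598 + 8.315 + 7.524 + 7.180 + 8.508 + 6.773 + 7.306 + 7.871) / 12 = 90.4720 / 12 = 7.5393
Sum of squared deviations: (+0.2657)² + (−0.3363)² + (−1.5803)² + (+0.8907)² + (+0.0587)² + (+0.7757)² + (−0.0153)² + (−0.3593)² + (+0.9687)² + (−0.7663)² + (−0.2333)² + (+0.3317)² = 5.8989
Variance = 5.8989 / 11 = 0.5363
SE* = √0.5363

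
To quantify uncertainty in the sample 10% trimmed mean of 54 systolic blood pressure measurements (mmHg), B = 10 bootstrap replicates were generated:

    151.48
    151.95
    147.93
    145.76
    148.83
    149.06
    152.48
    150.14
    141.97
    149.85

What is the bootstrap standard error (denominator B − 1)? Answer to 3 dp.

SE* = 3.163

Bootstrap SE is the standard deviation of the 10 replicate 10% trimmed means.
Mean of replicates: (151.48 + 151.95 + 147.93 + 145.76 + 148.83 + 149.06 + 152.48 + 150.14 + 141.97 + 149.85) / 10 = 1489.4500 / 10 = 148.9450
Sum of squared deviations: (+2.5350)² + (+3.0050)² + (−1.0150)² + (−3.1850)² + (−0.1150)² + (+0.1150)² + (+3.5350)² + (+1.1950)² + (−6.9750)² + (+0.9050)² = 90.0510
Variance = 90.0510 / 9 = 10.0057
SE* = √10.0057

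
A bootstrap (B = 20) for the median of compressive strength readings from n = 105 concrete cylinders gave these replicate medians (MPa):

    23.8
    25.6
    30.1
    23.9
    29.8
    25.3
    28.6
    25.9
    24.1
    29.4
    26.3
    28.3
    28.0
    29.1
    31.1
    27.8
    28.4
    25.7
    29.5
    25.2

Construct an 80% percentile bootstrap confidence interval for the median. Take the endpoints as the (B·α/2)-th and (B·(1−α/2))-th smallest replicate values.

Sorted replicates: 23.8, 23.9, 24.1, 25.2, 25.3, 25.6, 25.7, 25.9, 26.3, 27.8, 28.0, 28.3, 28.4, 28.6, 29.1, 29.4, 29.5, 29.8, 30.1, 31.1
α = 0.20; lower rank = 20 × 0.100 = 2; upper rank = 20 × 0.900 = 18.
The 2nd smallest replicate is 23.9; the 18th is 29.8.

(23.9, 29.8)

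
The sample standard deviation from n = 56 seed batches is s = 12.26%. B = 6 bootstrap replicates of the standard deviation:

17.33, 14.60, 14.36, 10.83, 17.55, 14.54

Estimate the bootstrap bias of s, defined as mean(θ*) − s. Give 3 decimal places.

mean(θ*) = (17.33 + 14.60 + 14.36 + 10.83 + 17.55 + 14.54) / 6 = 14.8683
bias = 14.8683 − 12.26

bias = +2.608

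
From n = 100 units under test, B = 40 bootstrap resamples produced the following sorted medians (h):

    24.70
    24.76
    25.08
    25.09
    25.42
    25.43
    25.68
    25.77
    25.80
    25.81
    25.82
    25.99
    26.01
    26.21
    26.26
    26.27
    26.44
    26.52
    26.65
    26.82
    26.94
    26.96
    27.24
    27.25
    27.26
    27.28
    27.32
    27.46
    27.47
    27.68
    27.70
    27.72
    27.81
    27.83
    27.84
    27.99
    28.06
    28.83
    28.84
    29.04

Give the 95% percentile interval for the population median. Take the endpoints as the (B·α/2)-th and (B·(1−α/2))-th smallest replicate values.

(24.70, 28.84)

α = 0.05; lower rank = 40 × 0.025 = 1; upper rank = 40 × 0.975 = 39.
The 1st smallest replicate is 24.70; the 39th is 28.84.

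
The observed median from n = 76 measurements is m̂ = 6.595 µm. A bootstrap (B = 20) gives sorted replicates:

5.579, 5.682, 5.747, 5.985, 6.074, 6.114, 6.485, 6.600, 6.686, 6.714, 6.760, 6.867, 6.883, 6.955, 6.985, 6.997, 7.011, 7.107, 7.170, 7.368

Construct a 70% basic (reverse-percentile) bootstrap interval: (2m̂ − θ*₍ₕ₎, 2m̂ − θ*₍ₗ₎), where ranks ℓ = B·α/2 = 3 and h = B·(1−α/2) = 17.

Percentile endpoints at ranks 3 and 17: θ*₍3₎ = 5.747, θ*₍17₎ = 7.011.
Basic interval reflects these around m̂:
  lower = 2 × 6.595 − 7.011 = 6.179
  upper = 2 × 6.595 − 5.747 = 7.443

(6.179, 7.443)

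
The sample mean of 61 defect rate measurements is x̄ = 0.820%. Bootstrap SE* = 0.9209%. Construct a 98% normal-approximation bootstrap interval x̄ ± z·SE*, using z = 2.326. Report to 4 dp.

Margin = 2.326 × 0.9209 = 2.14201
Interval: 0.820 ± 2.14201

(-1.3220, 2.9620)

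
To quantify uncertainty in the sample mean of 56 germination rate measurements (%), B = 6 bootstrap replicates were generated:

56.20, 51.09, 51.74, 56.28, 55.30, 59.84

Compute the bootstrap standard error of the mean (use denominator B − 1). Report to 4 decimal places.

SE* = 3.2396

Bootstrap SE is the standard deviation of the 6 replicate means.
Mean of replicates: (56.20 + 51.09 + 51.74 + 56.28 + 55.30 + 59.84) / 6 = 330.45000 / 6 = 55.07500
Sum of squared deviations: (+1.12500)² + (−3.98500)² + (−3.33500)² + (+1.20500)² + (+0.22500)² + (+4.76500)² = 52.47595
Variance = 52.47595 / 5 = 10.49519
SE* = √10.49519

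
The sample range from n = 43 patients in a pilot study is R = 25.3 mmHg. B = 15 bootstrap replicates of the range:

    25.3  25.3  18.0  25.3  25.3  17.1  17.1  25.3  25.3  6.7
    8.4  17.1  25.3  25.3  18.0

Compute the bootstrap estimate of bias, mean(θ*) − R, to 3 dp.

bias = −4.980

mean(θ*) = (25.3 + 25.3 + 18.0 + 25.3 + 25.3 + 17.1 + 17.1 + 25.3 + 25.3 + 6.7 + 8.4 + 17.1 + 25.3 + 25.3 + 18.0) / 15 = 20.3200
bias = 20.3200 − 25.3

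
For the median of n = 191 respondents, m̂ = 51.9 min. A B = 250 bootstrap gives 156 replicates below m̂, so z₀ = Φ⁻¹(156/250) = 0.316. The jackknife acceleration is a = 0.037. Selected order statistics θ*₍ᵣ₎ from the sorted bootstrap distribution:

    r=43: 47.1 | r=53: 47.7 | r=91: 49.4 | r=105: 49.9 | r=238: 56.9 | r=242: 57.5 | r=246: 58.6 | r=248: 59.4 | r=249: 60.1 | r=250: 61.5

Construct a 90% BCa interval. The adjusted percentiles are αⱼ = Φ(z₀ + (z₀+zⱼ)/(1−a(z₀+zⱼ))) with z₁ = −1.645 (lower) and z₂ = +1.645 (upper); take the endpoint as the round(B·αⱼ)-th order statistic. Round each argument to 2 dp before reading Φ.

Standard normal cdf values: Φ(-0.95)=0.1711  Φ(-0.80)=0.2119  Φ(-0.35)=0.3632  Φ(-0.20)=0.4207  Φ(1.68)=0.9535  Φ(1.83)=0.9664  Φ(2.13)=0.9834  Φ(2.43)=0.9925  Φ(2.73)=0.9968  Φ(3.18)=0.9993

(47.1, 59.4)

Lower: z₀ + z₁ = 0.316 + (-1.645) = -1.329; 1 − a(z₀+z₁) = 1 − (0.037)(-1.329) = 1.0492; argument = 0.316 + (-1.329)/1.0492 = -0.9507 → -0.95.
α₁ = Φ(-0.95) = 0.1711; rank = round(250 × 0.1711) = 43; θ*₍43₎ = 47.1.
Upper: z₀ + z₂ = 1.961; 1 − a(z₀+z₂) = 0.9274; argument = 2.4304 → 2.43; α₂ = 0.9925; rank = 248; θ*₍248₎ = 59.4.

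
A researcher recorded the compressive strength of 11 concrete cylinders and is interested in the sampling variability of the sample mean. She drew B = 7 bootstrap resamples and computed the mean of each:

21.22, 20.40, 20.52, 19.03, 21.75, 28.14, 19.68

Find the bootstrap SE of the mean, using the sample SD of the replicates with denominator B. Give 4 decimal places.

Bootstrap SE is the standard deviation of the 7 replicate means.
Mean of replicates: (21.22 + 20.40 + 20.52 + 19.03 + 21.75 + 28.14 + 19.68) / 7 = 150.74000 / 7 = 21.53429
Sum of squared deviations: (−0.31429)² + (−1.13429)² + (−1.01429)² + (−2.50429)² + (+0.21571)² + (+6.60571)² + (−1.85429)² = 55.80597
Variance = 55.80597 / 7 = 7.97228
SE* = √7.97228

SE* = 2.8235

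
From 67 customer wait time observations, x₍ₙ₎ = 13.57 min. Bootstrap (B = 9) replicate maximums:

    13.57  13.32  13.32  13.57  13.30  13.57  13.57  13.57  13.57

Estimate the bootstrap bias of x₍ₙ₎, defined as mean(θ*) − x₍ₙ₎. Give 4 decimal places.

mean(θ*) = (13.57 + 13.32 + 13.32 + 13.57 + 13.30 + 13.57 + 13.57 + 13.57 + 13.57) / 9 = 13.48444
bias = 13.48444 − 13.57

bias = −0.0856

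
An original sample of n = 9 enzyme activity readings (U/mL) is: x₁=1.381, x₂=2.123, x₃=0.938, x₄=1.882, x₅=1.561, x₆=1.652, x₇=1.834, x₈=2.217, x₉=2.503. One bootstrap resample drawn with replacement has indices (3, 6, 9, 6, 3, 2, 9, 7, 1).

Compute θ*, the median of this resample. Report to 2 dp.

Resample values: 0.938, 1.652, 2.503, 1.652, 0.938, 2.123, 2.503, 1.834, 1.381.
Sorted: 0.938, 0.938, 1.381, 1.652, 1.652, 1.834, 2.123, 2.503, 2.503
Median = middle value = 1.65

θ* = 1.65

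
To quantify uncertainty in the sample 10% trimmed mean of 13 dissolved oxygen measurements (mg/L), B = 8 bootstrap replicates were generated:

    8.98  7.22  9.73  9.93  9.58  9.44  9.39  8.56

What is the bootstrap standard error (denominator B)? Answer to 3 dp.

Bootstrap SE is the standard deviation of the 8 replicate 10% trimmed means.
Mean of replicates: (8.98 + 7.22 + 9.73 + 9.93 + 9.58 + 9.44 + 9.39 + 8.56) / 8 = 72.8300 / 8 = 9.1037
Sum of squared deviations: (−0.1237)² + (−1.8838)² + (+0.6263)² + (+0.8262)² + (+0.4763)² + (+0.3362)² + (+0.2863)² + (−0.5437)² = 5.3562
Variance = 5.3562 / 8 = 0.6695
SE* = √0.6695

SE* = 0.818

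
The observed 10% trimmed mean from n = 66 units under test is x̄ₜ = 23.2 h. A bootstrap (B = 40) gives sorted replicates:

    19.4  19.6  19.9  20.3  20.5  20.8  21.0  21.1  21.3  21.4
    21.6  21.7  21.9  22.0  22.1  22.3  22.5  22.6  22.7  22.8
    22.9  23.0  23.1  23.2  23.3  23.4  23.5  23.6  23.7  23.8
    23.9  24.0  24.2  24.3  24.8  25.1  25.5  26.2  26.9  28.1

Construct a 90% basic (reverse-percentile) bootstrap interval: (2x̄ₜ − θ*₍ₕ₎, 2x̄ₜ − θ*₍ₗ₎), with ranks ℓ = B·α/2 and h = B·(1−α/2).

(20.2, 26.8)

Percentile endpoints at ranks 2 and 38: θ*₍2₎ = 19.6, θ*₍38₎ = 26.2.
Basic interval reflects these around x̄ₜ:
  lower = 2 × 23.2 − 26.2 = 20.2
  upper = 2 × 23.2 − 19.6 = 26.8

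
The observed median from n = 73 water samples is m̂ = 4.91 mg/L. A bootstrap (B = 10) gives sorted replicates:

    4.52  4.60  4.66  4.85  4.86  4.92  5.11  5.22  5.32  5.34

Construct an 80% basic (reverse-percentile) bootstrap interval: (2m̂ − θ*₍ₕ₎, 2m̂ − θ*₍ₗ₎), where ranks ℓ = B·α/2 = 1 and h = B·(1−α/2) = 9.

Percentile endpoints at ranks 1 and 9: θ*₍1₎ = 4.52, θ*₍9₎ = 5.32.
Basic interval reflects these around m̂:
  lower = 2 × 4.91 − 5.32 = 4.50
  upper = 2 × 4.91 − 4.52 = 5.30

(4.50, 5.30)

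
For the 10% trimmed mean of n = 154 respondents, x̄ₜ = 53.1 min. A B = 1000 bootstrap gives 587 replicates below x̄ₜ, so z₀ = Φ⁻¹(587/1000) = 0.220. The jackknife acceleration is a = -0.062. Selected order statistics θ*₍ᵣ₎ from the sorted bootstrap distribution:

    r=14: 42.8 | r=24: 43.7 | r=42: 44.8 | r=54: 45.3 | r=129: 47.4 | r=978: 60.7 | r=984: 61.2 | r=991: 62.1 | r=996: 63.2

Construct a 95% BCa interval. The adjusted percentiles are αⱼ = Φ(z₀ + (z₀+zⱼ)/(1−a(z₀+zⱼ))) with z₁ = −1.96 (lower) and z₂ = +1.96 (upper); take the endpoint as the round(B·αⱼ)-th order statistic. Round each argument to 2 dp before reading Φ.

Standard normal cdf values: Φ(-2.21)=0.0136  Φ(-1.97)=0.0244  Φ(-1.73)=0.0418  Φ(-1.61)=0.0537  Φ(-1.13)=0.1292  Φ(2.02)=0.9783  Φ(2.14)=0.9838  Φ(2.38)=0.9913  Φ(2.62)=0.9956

(44.8, 61.2)

Lower: z₀ + z₁ = 0.220 + (-1.960) = -1.740; 1 − a(z₀+z₁) = 1 − (-0.062)(-1.740) = 0.8921; argument = 0.220 + (-1.740)/0.8921 = -1.7304 → -1.73.
α₁ = Φ(-1.73) = 0.0418; rank = round(1000 × 0.0418) = 42; θ*₍42₎ = 44.8.
Upper: z₀ + z₂ = 2.180; 1 − a(z₀+z₂) = 1.1352; argument = 2.1404 → 2.14; α₂ = 0.9838; rank = 984; θ*₍984₎ = 61.2.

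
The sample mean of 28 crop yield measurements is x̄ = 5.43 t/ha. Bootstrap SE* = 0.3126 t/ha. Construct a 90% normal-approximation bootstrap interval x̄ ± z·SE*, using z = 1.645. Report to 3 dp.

(4.916, 5.944)

Margin = 1.645 × 0.3126 = 0.5142
Interval: 5.43 ± 0.5142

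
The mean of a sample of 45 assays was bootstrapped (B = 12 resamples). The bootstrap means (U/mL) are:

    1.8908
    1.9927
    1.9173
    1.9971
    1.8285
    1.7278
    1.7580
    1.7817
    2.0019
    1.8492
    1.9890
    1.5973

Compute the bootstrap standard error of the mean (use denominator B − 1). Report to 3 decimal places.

Bootstrap SE is the standard deviation of the 12 replicate means.
Mean of replicates: (1.8908 + 1.9927 + 1.9173 + 1.9971 + 1.8285 + 1.7278 + 1.7580 + 1.7817 + 2.0019 + 1.8492 + 1.9890 + 1.5973) / 12 = 22.33130 / 12 = 1.86094
Sum of squared deviations: (+0.02986)² + (+0.13176)² + (+0.05636)² + (+0.13616)² + (−0.03244)² + (−0.13314)² + (−0.10294)² + (−0.07924)² + (+0.14096)² + (−0.01174)² + (+0.12806)² + (−0.26364)² = 0.18154
Variance = 0.18154 / 11 = 0.01650
SE* = √0.01650

SE* = 0.128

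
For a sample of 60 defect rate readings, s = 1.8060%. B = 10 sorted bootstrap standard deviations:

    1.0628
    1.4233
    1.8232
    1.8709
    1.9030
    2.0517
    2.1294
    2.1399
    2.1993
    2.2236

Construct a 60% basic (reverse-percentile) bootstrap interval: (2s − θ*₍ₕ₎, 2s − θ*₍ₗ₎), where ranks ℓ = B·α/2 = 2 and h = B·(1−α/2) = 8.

Percentile endpoints at ranks 2 and 8: θ*₍2₎ = 1.4233, θ*₍8₎ = 2.1399.
Basic interval reflects these around s:
  lower = 2 × 1.8060 − 2.1399 = 1.4721
  upper = 2 × 1.8060 − 1.4233 = 2.1887

(1.4721, 2.1887)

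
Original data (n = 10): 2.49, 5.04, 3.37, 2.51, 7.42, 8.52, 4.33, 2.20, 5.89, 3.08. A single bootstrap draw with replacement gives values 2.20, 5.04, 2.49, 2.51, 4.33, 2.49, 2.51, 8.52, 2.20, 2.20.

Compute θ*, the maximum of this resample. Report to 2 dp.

θ* = 8.52

Maximum = 8.52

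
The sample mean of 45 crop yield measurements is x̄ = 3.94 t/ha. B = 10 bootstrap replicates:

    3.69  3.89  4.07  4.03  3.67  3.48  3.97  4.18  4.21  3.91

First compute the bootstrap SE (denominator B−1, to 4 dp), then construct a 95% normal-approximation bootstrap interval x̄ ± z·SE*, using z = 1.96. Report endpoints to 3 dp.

(3.479, 4.401)

Mean of replicates = 3.9100; sum of squared deviations = 0.4978; SE* = √(0.4978/9) = 0.2352
Margin = 1.96 × 0.2352 = 0.4610
Interval: 3.94 ± 0.4610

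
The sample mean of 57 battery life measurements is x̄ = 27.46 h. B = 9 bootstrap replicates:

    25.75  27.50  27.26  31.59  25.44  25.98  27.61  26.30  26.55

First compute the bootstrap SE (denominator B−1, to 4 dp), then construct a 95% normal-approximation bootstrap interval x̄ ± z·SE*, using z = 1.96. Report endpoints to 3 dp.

(23.834, 31.086)

Mean of replicates = 27.1089; sum of squared deviations = 27.3801; SE* = √(27.3801/8) = 1.8500
Margin = 1.96 × 1.8500 = 3.6260
Interval: 27.46 ± 3.6260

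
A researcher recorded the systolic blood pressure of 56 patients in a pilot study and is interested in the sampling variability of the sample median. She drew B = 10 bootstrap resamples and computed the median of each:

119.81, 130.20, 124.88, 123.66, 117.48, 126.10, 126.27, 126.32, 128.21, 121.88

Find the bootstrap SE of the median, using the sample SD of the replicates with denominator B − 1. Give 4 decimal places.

SE* = 3.8622

Bootstrap SE is the standard deviation of the 10 replicate medians.
Mean of replicates: (119.81 + 130.20 + 124.88 + 123.66 + 117.48 + 126.10 + 126.27 + 126.32 + 128.21 + 121.88) / 10 = 1244.81000 / 10 = 124.48100
Sum of squared deviations: (−4.67100)² + (+5.71900)² + (+0.39900)² + (−0.82100)² + (−7.00100)² + (+1.61900)² + (+1.78900)² + (+1.83900)² + (+3.72900)² + (−2.60100)² = 134.24669
Variance = 134.24669 / 9 = 14.91630
SE* = √14.91630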